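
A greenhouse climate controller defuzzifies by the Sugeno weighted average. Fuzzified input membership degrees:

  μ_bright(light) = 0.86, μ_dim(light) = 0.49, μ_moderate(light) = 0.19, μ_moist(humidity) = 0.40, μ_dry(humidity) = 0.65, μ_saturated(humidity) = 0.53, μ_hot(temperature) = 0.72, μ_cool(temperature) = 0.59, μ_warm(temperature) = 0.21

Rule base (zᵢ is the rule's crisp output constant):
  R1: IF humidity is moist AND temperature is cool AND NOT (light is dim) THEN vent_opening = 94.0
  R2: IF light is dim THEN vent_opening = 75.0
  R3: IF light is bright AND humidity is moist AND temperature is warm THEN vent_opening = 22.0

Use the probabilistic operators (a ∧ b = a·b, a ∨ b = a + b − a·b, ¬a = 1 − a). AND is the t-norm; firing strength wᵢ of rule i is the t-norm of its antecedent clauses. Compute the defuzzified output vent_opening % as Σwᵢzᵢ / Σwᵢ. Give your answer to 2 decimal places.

72.74

R1 (z=94.0): moist=0.40, cool=0.59, ¬dim=1−0.49=0.51; AND[a·b] → w = 0.1204
R2 (z=75.0): dim=0.49 → w = 0.4900
R3 (z=22.0): bright=0.86, moist=0.40, warm=0.21; AND[a·b] → w = 0.0722
Weighted average = (0.1204·94.0 + 0.4900·75.0 + 0.0722·22.0) / (0.1204 + 0.4900 + 0.0722)
  = 49.6531 / 0.6826 = 72.74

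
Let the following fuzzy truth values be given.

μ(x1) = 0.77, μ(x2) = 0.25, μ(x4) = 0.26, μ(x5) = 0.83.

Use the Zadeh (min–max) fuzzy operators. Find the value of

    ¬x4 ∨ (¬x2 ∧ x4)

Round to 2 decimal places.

¬x4 = 1 − 0.26 = 0.74
¬x2 = 1 − 0.25 = 0.75
¬x2 ∧ x4 = min(a, b) on (0.75, 0.26) = 0.26
¬x4 ∨ (¬x2 ∧ x4) = max(a, b) on (0.74, 0.26) = 0.74

0.74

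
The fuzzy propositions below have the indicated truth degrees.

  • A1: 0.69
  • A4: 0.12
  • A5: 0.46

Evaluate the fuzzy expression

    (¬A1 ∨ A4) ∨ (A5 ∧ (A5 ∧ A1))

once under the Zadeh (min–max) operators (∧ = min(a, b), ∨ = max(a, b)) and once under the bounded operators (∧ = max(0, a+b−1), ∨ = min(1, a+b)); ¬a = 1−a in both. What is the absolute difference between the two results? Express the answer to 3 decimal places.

0.030

Under Zadeh (min–max):
  ¬A1 = 1 − 0.69 = 0.31
  ¬A1 ∨ A4 = max(a, b) on (0.31, 0.12) = 0.31
  A5 ∧ A1 = min(a, b) on (0.46, 0.69) = 0.46
  A5 ∧ (A5 ∧ A1) = min(a, b) on (0.46, 0.46) = 0.46
  (¬A1 ∨ A4) ∨ (A5 ∧ (A5 ∧ A1)) = max(a, b) on (0.31, 0.46) = 0.46
  → value = 0.4600
Under bounded:
  ¬A1 = 1 − 0.69 = 0.31
  ¬A1 ∨ A4 = min(1, a+b) on (0.31, 0.12) = 0.43
  A5 ∧ A1 = max(0, a+b−1) on (0.46, 0.69) = 0.15
  A5 ∧ (A5 ∧ A1) = max(0, a+b−1) on (0.46, 0.15) = 0.00
  (¬A1 ∨ A4) ∨ (A5 ∧ (A5 ∧ A1)) = min(1, a+b) on (0.43, 0.00) = 0.43
  → value = 0.4300
|0.4600 − 0.4300| = 0.030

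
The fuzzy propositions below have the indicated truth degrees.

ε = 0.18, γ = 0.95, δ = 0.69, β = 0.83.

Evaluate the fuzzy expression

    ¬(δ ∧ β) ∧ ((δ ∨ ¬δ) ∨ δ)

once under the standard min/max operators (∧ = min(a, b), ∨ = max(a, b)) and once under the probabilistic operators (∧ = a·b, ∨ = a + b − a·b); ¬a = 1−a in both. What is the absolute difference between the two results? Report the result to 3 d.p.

0.089

Under standard min/max:
  δ ∧ β = min(a, b) on (0.69, 0.83) = 0.69
  ¬(δ ∧ β) = 1 − 0.69 = 0.31
  ¬δ = 1 − 0.69 = 0.31
  δ ∨ ¬δ = max(a, b) on (0.69, 0.31) = 0.69
  (δ ∨ ¬δ) ∨ δ = max(a, b) on (0.69, 0.69) = 0.69
  ¬(δ ∧ β) ∧ ((δ ∨ ¬δ) ∨ δ) = min(a, b) on (0.31, 0.69) = 0.31
  → value = 0.3100
Under probabilistic:
  δ ∧ β = a·b on (0.6900, 0.8300) = 0.5727
  ¬(δ ∧ β) = 1 − 0.5727 = 0.4273
  ¬δ = 1 − 0.6900 = 0.3100
  δ ∨ ¬δ = a + b − a·b on (0.6900, 0.3100) = 0.7861
  (δ ∨ ¬δ) ∨ δ = a + b − a·b on (0.7861, 0.6900) = 0.9337
  ¬(δ ∧ β) ∧ ((δ ∨ ¬δ) ∨ δ) = a·b on (0.4273, 0.9337) = 0.3990
  → value = 0.3990
|0.3100 − 0.3990| = 0.089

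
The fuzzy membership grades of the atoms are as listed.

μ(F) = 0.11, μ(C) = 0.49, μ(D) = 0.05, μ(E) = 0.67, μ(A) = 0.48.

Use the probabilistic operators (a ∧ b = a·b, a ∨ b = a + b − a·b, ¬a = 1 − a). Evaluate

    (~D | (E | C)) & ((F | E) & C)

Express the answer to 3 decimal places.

~D = 1 − 0.0500 = 0.9500
E | C = a + b − a·b on (0.6700, 0.4900) = 0.8317
~D | (E | C) = a + b − a·b on (0.9500, 0.8317) = 0.9916
F | E = a + b − a·b on (0.1100, 0.6700) = 0.7063
(F | E) & C = a·b on (0.7063, 0.4900) = 0.3461
(~D | (E | C)) & ((F | E) & C) = a·b on (0.9916, 0.3461) = 0.3432

0.343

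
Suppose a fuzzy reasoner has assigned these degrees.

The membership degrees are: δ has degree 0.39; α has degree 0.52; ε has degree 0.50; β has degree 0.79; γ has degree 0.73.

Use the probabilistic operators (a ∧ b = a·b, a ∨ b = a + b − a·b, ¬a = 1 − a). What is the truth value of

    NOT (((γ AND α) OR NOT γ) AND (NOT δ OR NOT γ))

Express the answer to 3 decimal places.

γ AND α = a·b on (0.7300, 0.5200) = 0.3796
NOT γ = 1 − 0.7300 = 0.2700
(γ AND α) OR NOT γ = a + b − a·b on (0.3796, 0.2700) = 0.5471
NOT δ = 1 − 0.3900 = 0.6100
NOT γ = 1 − 0.7300 = 0.2700
NOT δ OR NOT γ = a + b − a·b on (0.6100, 0.2700) = 0.7153
((γ AND α) OR NOT γ) AND (NOT δ OR NOT γ) = a·b on (0.5471, 0.7153) = 0.3913
NOT (((γ AND α) OR NOT γ) AND (NOT δ OR NOT γ)) = 1 − 0.3913 = 0.6087

0.609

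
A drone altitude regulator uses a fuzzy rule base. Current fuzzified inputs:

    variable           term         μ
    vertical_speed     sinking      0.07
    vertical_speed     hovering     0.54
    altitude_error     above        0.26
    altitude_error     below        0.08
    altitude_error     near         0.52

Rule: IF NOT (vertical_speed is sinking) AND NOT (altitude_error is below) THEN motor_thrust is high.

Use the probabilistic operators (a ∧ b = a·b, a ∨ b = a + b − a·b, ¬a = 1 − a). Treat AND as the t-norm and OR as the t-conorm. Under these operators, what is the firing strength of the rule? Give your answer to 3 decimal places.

0.856

firing strength: ¬sinking=1−0.07=0.93, ¬below=1−0.08=0.92; AND[a·b] → w = 0.8556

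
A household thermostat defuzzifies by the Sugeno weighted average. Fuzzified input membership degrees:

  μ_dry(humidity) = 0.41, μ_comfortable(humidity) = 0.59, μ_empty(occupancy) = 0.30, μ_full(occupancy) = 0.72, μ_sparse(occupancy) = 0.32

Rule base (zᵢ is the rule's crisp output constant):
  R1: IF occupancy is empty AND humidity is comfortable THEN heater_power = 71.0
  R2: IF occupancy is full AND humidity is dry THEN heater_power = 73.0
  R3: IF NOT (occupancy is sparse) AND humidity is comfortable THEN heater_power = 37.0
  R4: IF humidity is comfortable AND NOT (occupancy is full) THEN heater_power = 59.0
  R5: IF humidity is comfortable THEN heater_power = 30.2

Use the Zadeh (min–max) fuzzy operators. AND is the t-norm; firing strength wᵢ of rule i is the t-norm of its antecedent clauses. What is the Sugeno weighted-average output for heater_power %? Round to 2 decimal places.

R1 (z=71.0): empty=0.30, comfortable=0.59; AND[min(a, b)] → w = 0.30
R2 (z=73.0): full=0.72, dry=0.41; AND[min(a, b)] → w = 0.41
R3 (z=37.0): ¬sparse=1−0.32=0.68, comfortable=0.59; AND[min(a, b)] → w = 0.59
R4 (z=59.0): comfortable=0.59, ¬full=1−0.72=0.28; AND[min(a, b)] → w = 0.28
R5 (z=30.2): comfortable=0.59 → w = 0.59
Weighted average = (0.30·71.0 + 0.41·73.0 + 0.59·37.0 + 0.28·59.0 + 0.59·30.2) / (0.30 + 0.41 + 0.59 + 0.28 + 0.59)
  = 107.3980 / 2.1700 = 49.49

49.49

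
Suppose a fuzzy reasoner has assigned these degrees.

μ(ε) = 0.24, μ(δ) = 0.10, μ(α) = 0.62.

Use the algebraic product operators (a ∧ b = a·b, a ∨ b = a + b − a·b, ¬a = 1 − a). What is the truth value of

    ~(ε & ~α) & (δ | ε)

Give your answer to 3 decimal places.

~α = 1 − 0.6200 = 0.3800
ε & ~α = a·b on (0.2400, 0.3800) = 0.0912
~(ε & ~α) = 1 − 0.0912 = 0.9088
δ | ε = a + b − a·b on (0.1000, 0.2400) = 0.3160
~(ε & ~α) & (δ | ε) = a·b on (0.9088, 0.3160) = 0.2872

0.287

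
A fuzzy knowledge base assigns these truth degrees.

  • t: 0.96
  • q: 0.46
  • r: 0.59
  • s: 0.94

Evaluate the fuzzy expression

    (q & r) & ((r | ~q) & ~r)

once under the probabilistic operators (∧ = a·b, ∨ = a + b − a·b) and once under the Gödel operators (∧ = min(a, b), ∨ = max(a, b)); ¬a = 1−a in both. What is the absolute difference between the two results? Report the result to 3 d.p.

Under probabilistic:
  q & r = a·b on (0.4600, 0.5900) = 0.2714
  ~q = 1 − 0.4600 = 0.5400
  r | ~q = a + b − a·b on (0.5900, 0.5400) = 0.8114
  ~r = 1 − 0.5900 = 0.4100
  (r | ~q) & ~r = a·b on (0.8114, 0.4100) = 0.3327
  (q & r) & ((r | ~q) & ~r) = a·b on (0.2714, 0.3327) = 0.0903
  → value = 0.0903
Under Gödel:
  q & r = min(a, b) on (0.46, 0.59) = 0.46
  ~q = 1 − 0.46 = 0.54
  r | ~q = max(a, b) on (0.59, 0.54) = 0.59
  ~r = 1 − 0.59 = 0.41
  (r | ~q) & ~r = min(a, b) on (0.59, 0.41) = 0.41
  (q & r) & ((r | ~q) & ~r) = min(a, b) on (0.46, 0.41) = 0.41
  → value = 0.4100
|0.0903 − 0.4100| = 0.320

0.320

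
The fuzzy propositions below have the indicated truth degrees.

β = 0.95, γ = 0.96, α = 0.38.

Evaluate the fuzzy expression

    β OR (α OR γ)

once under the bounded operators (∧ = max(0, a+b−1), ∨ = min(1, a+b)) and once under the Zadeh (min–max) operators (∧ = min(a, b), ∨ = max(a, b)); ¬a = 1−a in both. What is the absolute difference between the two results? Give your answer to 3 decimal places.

0.040

Under bounded:
  α OR γ = min(1, a+b) on (0.38, 0.96) = 1.00
  β OR (α OR γ) = min(1, a+b) on (0.95, 1.00) = 1.00
  → value = 1.0000
Under Zadeh (min–max):
  α OR γ = max(a, b) on (0.38, 0.96) = 0.96
  β OR (α OR γ) = max(a, b) on (0.95, 0.96) = 0.96
  → value = 0.9600
|1.0000 − 0.9600| = 0.040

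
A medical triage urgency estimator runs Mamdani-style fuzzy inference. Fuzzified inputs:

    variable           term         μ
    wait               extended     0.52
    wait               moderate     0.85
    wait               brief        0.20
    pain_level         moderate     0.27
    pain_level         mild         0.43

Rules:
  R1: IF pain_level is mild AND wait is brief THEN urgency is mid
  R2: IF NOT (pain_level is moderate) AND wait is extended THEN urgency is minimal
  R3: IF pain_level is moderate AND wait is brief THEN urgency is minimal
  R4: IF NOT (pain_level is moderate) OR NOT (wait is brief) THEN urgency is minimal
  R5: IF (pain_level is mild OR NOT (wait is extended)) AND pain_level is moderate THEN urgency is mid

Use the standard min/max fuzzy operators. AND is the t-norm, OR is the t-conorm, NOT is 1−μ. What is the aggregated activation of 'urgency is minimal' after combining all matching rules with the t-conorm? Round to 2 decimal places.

R1: mild=0.43, brief=0.20; AND[min(a, b)] → w = 0.20
R2: ¬moderate=1−0.27=0.73, extended=0.52; AND[min(a, b)] → w = 0.52
R3: moderate=0.27, brief=0.20; AND[min(a, b)] → w = 0.20
R4: ¬moderate=1−0.27=0.73, ¬brief=1−0.20=0.80; OR[max(a, b)] → w = 0.80
R5: (mild=0.43 OR ¬extended=1−0.52=0.48) = 0.48; AND[min(a, b)] with moderate=0.27 → w = 0.27
Rules with consequent 'minimal': {R2, R3, R4} → strengths 0.52, 0.20, 0.80
Aggregate via t-conorm [max(a, b)]: 0.80

0.80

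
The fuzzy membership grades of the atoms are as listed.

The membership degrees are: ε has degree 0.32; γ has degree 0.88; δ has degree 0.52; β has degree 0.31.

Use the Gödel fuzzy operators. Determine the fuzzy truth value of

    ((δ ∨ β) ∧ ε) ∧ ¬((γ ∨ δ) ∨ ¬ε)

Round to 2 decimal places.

0.12

δ ∨ β = max(a, b) on (0.52, 0.31) = 0.52
(δ ∨ β) ∧ ε = min(a, b) on (0.52, 0.32) = 0.32
γ ∨ δ = max(a, b) on (0.88, 0.52) = 0.88
¬ε = 1 − 0.32 = 0.68
(γ ∨ δ) ∨ ¬ε = max(a, b) on (0.88, 0.68) = 0.88
¬((γ ∨ δ) ∨ ¬ε) = 1 − 0.88 = 0.12
((δ ∨ β) ∧ ε) ∧ ¬((γ ∨ δ) ∨ ¬ε) = min(a, b) on (0.32, 0.12) = 0.12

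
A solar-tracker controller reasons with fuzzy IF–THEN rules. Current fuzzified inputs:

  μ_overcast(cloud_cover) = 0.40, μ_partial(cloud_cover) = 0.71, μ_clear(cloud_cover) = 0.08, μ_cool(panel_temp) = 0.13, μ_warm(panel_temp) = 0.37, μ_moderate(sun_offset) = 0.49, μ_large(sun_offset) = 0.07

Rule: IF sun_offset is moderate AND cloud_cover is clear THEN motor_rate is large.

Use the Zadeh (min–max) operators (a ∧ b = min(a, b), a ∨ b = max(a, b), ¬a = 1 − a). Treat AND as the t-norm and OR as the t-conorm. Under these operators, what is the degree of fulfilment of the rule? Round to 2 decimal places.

0.08

firing strength: moderate=0.49, clear=0.08; AND[min(a, b)] → w = 0.08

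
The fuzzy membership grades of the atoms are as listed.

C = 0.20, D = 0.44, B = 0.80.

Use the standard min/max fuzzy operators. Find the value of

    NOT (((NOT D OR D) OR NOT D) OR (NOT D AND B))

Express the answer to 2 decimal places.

NOT D = 1 − 0.44 = 0.56
NOT D OR D = max(a, b) on (0.56, 0.44) = 0.56
NOT D = 1 − 0.44 = 0.56
(NOT D OR D) OR NOT D = max(a, b) on (0.56, 0.56) = 0.56
NOT D = 1 − 0.44 = 0.56
NOT D AND B = min(a, b) on (0.56, 0.80) = 0.56
((NOT D OR D) OR NOT D) OR (NOT D AND B) = max(a, b) on (0.56, 0.56) = 0.56
NOT (((NOT D OR D) OR NOT D) OR (NOT D AND B)) = 1 − 0.56 = 0.44

0.44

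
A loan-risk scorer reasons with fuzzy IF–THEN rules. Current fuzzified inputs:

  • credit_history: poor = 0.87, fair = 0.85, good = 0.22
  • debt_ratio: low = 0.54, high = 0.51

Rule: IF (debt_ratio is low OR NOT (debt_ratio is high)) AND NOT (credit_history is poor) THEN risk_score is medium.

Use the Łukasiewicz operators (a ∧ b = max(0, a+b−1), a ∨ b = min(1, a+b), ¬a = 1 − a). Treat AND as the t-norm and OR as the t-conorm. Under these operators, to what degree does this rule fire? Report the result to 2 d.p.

firing strength: (low=0.54 OR ¬high=1−0.51=0.49) = 1.00; AND[max(0, a+b−1)] with ¬poor=1−0.87=0.13 → w = 0.13

0.13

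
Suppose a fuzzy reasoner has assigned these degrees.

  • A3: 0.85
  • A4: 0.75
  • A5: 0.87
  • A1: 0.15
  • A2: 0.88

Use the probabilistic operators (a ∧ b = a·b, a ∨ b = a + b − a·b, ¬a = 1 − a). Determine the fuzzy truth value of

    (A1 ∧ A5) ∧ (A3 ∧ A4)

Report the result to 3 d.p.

A1 ∧ A5 = a·b on (0.1500, 0.8700) = 0.1305
A3 ∧ A4 = a·b on (0.8500, 0.7500) = 0.6375
(A1 ∧ A5) ∧ (A3 ∧ A4) = a·b on (0.1305, 0.6375) = 0.0832

0.083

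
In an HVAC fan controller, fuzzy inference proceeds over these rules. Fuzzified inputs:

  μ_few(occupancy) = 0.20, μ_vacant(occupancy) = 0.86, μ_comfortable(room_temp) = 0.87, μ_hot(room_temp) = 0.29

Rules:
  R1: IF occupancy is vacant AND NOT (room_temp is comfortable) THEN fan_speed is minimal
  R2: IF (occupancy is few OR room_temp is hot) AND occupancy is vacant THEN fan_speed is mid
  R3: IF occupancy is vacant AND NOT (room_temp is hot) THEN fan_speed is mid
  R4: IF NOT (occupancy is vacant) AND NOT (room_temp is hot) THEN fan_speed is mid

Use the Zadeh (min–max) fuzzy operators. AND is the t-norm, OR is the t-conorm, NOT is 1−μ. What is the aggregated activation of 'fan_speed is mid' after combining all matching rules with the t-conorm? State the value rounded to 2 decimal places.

0.71

R1: vacant=0.86, ¬comfortable=1−0.87=0.13; AND[min(a, b)] → w = 0.13
R2: (few=0.20 OR hot=0.29) = 0.29; AND[min(a, b)] with vacant=0.86 → w = 0.29
R3: vacant=0.86, ¬hot=1−0.29=0.71; AND[min(a, b)] → w = 0.71
R4: ¬vacant=1−0.86=0.14, ¬hot=1−0.29=0.71; AND[min(a, b)] → w = 0.14
Rules with consequent 'mid': {R2, R3, R4} → strengths 0.29, 0.71, 0.14
Aggregate via t-conorm [max(a, b)]: 0.71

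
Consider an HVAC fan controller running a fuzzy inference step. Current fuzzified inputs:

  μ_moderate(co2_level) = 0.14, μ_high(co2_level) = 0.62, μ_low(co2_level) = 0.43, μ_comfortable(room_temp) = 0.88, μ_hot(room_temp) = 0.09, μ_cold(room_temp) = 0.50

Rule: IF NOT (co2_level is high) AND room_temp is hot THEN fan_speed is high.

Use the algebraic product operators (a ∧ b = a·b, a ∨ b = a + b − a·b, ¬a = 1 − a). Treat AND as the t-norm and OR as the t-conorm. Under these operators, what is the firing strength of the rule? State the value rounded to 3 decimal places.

firing strength: ¬high=1−0.62=0.38, hot=0.09; AND[a·b] → w = 0.0342

0.034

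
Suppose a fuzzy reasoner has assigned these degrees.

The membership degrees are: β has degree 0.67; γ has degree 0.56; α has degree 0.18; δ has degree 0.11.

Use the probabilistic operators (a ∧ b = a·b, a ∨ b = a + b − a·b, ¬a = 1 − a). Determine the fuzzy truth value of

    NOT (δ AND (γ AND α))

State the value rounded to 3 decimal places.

0.989

γ AND α = a·b on (0.5600, 0.1800) = 0.1008
δ AND (γ AND α) = a·b on (0.1100, 0.1008) = 0.0111
NOT (δ AND (γ AND α)) = 1 − 0.0111 = 0.9889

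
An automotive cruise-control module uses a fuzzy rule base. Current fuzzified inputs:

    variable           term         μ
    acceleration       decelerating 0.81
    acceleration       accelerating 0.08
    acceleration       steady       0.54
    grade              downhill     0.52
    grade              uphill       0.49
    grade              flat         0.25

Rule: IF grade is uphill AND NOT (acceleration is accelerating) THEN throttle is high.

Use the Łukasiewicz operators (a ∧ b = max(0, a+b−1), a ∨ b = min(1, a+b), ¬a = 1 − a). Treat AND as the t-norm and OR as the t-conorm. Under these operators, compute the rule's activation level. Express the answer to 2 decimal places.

firing strength: uphill=0.49, ¬accelerating=1−0.08=0.92; AND[max(0, a+b−1)] → w = 0.41

0.41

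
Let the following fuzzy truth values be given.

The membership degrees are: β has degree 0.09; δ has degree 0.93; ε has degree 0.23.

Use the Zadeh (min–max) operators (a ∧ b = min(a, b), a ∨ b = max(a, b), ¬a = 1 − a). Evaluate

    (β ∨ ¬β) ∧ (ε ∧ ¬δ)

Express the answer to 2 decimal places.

0.07

¬β = 1 − 0.09 = 0.91
β ∨ ¬β = max(a, b) on (0.09, 0.91) = 0.91
¬δ = 1 − 0.93 = 0.07
ε ∧ ¬δ = min(a, b) on (0.23, 0.07) = 0.07
(β ∨ ¬β) ∧ (ε ∧ ¬δ) = min(a, b) on (0.91, 0.07) = 0.07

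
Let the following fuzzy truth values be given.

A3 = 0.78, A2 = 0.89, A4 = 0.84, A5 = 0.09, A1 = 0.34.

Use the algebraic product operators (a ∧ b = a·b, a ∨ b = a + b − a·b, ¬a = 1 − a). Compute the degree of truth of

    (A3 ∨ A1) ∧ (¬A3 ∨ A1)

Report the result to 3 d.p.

A3 ∨ A1 = a + b − a·b on (0.7800, 0.3400) = 0.8548
¬A3 = 1 − 0.7800 = 0.2200
¬A3 ∨ A1 = a + b − a·b on (0.2200, 0.3400) = 0.4852
(A3 ∨ A1) ∧ (¬A3 ∨ A1) = a·b on (0.8548, 0.4852) = 0.4147

0.415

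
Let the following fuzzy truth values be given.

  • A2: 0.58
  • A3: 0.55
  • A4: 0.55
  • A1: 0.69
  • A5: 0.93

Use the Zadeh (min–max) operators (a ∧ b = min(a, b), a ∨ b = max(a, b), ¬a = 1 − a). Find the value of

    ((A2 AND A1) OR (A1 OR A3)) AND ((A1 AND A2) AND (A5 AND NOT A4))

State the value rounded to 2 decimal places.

0.45

A2 AND A1 = min(a, b) on (0.58, 0.69) = 0.58
A1 OR A3 = max(a, b) on (0.69, 0.55) = 0.69
(A2 AND A1) OR (A1 OR A3) = max(a, b) on (0.58, 0.69) = 0.69
A1 AND A2 = min(a, b) on (0.69, 0.58) = 0.58
NOT A4 = 1 − 0.55 = 0.45
A5 AND NOT A4 = min(a, b) on (0.93, 0.45) = 0.45
(A1 AND A2) AND (A5 AND NOT A4) = min(a, b) on (0.58, 0.45) = 0.45
((A2 AND A1) OR (A1 OR A3)) AND ((A1 AND A2) AND (A5 AND NOT A4)) = min(a, b) on (0.69, 0.45) = 0.45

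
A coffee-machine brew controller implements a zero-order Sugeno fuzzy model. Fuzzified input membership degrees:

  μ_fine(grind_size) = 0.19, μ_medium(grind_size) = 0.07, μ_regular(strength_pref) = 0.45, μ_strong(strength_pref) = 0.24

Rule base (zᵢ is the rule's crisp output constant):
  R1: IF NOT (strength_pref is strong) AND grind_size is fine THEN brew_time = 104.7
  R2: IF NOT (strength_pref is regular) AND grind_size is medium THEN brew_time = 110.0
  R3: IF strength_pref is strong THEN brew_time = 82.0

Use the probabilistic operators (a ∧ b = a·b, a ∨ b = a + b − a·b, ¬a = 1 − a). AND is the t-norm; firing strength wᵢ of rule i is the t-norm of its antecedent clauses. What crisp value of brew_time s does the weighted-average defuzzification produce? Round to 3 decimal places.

R1 (z=104.7): ¬strong=1−0.24=0.76, fine=0.19; AND[a·b] → w = 0.1444
R2 (z=110.0): ¬regular=1−0.45=0.55, medium=0.07; AND[a·b] → w = 0.0385
R3 (z=82.0): strong=0.24 → w = 0.2400
Weighted average = (0.1444·104.7 + 0.0385·110.0 + 0.2400·82.0) / (0.1444 + 0.0385 + 0.2400)
  = 39.0337 / 0.4229 = 92.300

92.300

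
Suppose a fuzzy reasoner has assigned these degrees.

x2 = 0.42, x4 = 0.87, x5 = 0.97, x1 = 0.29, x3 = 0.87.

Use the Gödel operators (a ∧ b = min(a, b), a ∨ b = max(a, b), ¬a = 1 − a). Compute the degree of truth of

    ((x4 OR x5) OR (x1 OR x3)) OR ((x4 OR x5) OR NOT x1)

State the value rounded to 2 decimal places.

0.97

x4 OR x5 = max(a, b) on (0.87, 0.97) = 0.97
x1 OR x3 = max(a, b) on (0.29, 0.87) = 0.87
(x4 OR x5) OR (x1 OR x3) = max(a, b) on (0.97, 0.87) = 0.97
x4 OR x5 = max(a, b) on (0.87, 0.97) = 0.97
NOT x1 = 1 − 0.29 = 0.71
(x4 OR x5) OR NOT x1 = max(a, b) on (0.97, 0.71) = 0.97
((x4 OR x5) OR (x1 OR x3)) OR ((x4 OR x5) OR NOT x1) = max(a, b) on (0.97, 0.97) = 0.97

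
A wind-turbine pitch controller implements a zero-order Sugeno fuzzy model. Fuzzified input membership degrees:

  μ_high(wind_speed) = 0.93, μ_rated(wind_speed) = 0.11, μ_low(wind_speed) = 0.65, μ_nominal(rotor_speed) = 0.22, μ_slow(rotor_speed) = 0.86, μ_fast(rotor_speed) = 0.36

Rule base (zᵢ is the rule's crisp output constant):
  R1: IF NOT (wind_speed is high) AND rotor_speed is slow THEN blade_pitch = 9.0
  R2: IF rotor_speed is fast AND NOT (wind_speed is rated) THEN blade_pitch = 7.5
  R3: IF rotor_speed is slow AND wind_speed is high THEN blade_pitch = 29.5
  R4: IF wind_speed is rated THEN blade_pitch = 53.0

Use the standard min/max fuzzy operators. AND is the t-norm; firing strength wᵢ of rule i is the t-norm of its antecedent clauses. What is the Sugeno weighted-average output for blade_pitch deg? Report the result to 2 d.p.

R1 (z=9.0): ¬high=1−0.93=0.07, slow=0.86; AND[min(a, b)] → w = 0.07
R2 (z=7.5): fast=0.36, ¬rated=1−0.11=0.89; AND[min(a, b)] → w = 0.36
R3 (z=29.5): slow=0.86, high=0.93; AND[min(a, b)] → w = 0.86
R4 (z=53.0): rated=0.11 → w = 0.11
Weighted average = (0.07·9.0 + 0.36·7.5 + 0.86·29.5 + 0.11·53.0) / (0.07 + 0.36 + 0.86 + 0.11)
  = 34.5300 / 1.4000 = 24.66

24.66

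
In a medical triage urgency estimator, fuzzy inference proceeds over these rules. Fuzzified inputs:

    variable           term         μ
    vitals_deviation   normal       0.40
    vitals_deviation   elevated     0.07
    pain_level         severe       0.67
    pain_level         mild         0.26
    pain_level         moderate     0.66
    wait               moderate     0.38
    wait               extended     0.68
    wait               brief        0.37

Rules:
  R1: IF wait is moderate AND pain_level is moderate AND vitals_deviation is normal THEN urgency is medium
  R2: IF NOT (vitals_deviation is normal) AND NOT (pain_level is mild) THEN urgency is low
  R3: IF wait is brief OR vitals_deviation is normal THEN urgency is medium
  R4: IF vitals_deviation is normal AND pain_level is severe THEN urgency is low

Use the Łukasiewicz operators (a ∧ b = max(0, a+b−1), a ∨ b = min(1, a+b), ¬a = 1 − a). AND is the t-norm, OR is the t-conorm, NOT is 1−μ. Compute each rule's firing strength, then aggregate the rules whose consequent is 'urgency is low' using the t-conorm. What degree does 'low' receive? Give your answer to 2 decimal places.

0.41

R1: moderate=0.38, moderate=0.66, normal=0.40; AND[max(0, a+b−1)] → w = 0.00
R2: ¬normal=1−0.40=0.60, ¬mild=1−0.26=0.74; AND[max(0, a+b−1)] → w = 0.34
R3: brief=0.37, normal=0.40; OR[min(1, a+b)] → w = 0.77
R4: normal=0.40, severe=0.67; AND[max(0, a+b−1)] → w = 0.07
Rules with consequent 'low': {R2, R4} → strengths 0.34, 0.07
Aggregate via t-conorm [min(1, a+b)]: 0.41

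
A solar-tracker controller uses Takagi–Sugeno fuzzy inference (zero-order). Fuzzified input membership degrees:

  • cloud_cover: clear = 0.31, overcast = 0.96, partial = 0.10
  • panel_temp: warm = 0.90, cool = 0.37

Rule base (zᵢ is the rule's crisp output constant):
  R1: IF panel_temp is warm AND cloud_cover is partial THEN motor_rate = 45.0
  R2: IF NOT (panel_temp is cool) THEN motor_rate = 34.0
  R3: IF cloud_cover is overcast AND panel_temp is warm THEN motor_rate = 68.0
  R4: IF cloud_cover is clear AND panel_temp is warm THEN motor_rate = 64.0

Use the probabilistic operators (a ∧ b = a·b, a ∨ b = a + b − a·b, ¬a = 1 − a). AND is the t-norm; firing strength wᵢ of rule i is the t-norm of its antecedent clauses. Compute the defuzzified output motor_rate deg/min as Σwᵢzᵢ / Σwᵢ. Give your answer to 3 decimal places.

R1 (z=45.0): warm=0.90, partial=0.10; AND[a·b] → w = 0.0900
R2 (z=34.0): ¬cool=1−0.37=0.63 → w = 0.6300
R3 (z=68.0): overcast=0.96, warm=0.90; AND[a·b] → w = 0.8640
R4 (z=64.0): clear=0.31, warm=0.90; AND[a·b] → w = 0.2790
Weighted average = (0.0900·45.0 + 0.6300·34.0 + 0.8640·68.0 + 0.2790·64.0) / (0.0900 + 0.6300 + 0.8640 + 0.2790)
  = 102.0780 / 1.8630 = 54.792

54.792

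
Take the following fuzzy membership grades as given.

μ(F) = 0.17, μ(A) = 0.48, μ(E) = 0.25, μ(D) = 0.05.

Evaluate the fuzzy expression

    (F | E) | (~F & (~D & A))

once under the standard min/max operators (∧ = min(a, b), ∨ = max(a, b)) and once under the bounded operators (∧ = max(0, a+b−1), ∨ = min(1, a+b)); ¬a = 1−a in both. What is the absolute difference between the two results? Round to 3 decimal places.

Under standard min/max:
  F | E = max(a, b) on (0.17, 0.25) = 0.25
  ~F = 1 − 0.17 = 0.83
  ~D = 1 − 0.05 = 0.95
  ~D & A = min(a, b) on (0.95, 0.48) = 0.48
  ~F & (~D & A) = min(a, b) on (0.83, 0.48) = 0.48
  (F | E) | (~F & (~D & A)) = max(a, b) on (0.25, 0.48) = 0.48
  → value = 0.4800
Under bounded:
  F | E = min(1, a+b) on (0.17, 0.25) = 0.42
  ~F = 1 − 0.17 = 0.83
  ~D = 1 − 0.05 = 0.95
  ~D & A = max(0, a+b−1) on (0.95, 0.48) = 0.43
  ~F & (~D & A) = max(0, a+b−1) on (0.83, 0.43) = 0.26
  (F | E) | (~F & (~D & A)) = min(1, a+b) on (0.42, 0.26) = 0.68
  → value = 0.6800
|0.4800 − 0.6800| = 0.200

0.200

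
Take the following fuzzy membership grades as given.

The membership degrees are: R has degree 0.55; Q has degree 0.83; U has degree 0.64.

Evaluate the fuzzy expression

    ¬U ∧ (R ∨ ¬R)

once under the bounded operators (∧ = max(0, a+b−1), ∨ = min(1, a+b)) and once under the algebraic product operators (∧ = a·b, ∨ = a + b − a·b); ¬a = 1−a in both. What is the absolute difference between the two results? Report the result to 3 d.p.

Under bounded:
  ¬U = 1 − 0.64 = 0.36
  ¬R = 1 − 0.55 = 0.45
  R ∨ ¬R = min(1, a+b) on (0.55, 0.45) = 1.00
  ¬U ∧ (R ∨ ¬R) = max(0, a+b−1) on (0.36, 1.00) = 0.36
  → value = 0.3600
Under algebraic product:
  ¬U = 1 − 0.6400 = 0.3600
  ¬R = 1 − 0.5500 = 0.4500
  R ∨ ¬R = a + b − a·b on (0.5500, 0.4500) = 0.7525
  ¬U ∧ (R ∨ ¬R) = a·b on (0.3600, 0.7525) = 0.2709
  → value = 0.2709
|0.3600 − 0.2709| = 0.089

0.089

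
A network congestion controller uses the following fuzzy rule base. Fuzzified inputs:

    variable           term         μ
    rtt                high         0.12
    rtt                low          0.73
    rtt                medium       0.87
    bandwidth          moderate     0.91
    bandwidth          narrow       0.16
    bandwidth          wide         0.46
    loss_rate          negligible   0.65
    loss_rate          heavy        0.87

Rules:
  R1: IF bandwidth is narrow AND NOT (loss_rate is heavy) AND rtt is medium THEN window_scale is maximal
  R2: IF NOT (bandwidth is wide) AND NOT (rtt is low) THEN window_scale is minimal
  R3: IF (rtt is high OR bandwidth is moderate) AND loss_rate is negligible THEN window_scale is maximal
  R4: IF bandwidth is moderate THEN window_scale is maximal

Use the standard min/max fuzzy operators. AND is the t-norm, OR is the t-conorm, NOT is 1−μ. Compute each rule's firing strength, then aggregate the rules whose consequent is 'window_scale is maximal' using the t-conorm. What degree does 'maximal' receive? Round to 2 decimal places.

R1: narrow=0.16, ¬heavy=1−0.87=0.13, medium=0.87; AND[min(a, b)] → w = 0.13
R2: ¬wide=1−0.46=0.54, ¬low=1−0.73=0.27; AND[min(a, b)] → w = 0.27
R3: (high=0.12 OR moderate=0.91) = 0.91; AND[min(a, b)] with negligible=0.65 → w = 0.65
R4: moderate=0.91 → w = 0.91
Rules with consequent 'maximal': {R1, R3, R4} → strengths 0.13, 0.65, 0.91
Aggregate via t-conorm [max(a, b)]: 0.91

0.91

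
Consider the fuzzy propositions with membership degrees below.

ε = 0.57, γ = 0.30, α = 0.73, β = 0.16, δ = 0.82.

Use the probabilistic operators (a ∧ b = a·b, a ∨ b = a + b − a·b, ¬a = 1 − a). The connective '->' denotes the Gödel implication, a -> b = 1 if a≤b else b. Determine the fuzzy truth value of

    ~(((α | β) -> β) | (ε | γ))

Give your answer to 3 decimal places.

α | β = a + b − a·b on (0.7300, 0.1600) = 0.7732
(α | β) -> β  [Gödel: 1 if a≤b else b] with a=0.7732, b=0.1600 → 0.1600
ε | γ = a + b − a·b on (0.5700, 0.3000) = 0.6990
((α | β) -> β) | (ε | γ) = a + b − a·b on (0.1600, 0.6990) = 0.7472
~(((α | β) -> β) | (ε | γ)) = 1 − 0.7472 = 0.2528

0.253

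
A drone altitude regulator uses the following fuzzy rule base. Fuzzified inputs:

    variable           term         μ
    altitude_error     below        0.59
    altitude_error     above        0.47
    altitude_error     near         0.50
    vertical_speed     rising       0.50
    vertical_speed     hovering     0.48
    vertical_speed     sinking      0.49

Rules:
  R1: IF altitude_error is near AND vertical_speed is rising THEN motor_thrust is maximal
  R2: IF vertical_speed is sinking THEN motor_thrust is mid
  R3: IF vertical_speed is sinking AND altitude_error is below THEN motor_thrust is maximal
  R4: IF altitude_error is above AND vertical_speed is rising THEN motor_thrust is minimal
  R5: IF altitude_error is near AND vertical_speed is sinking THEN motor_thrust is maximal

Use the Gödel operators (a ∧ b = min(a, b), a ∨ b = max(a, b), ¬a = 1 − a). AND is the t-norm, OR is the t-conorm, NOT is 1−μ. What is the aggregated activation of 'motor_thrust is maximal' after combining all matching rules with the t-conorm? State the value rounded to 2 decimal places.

R1: near=0.50, rising=0.50; AND[min(a, b)] → w = 0.50
R2: sinking=0.49 → w = 0.49
R3: sinking=0.49, below=0.59; AND[min(a, b)] → w = 0.49
R4: above=0.47, rising=0.50; AND[min(a, b)] → w = 0.47
R5: near=0.50, sinking=0.49; AND[min(a, b)] → w = 0.49
Rules with consequent 'maximal': {R1, R3, R5} → strengths 0.50, 0.49, 0.49
Aggregate via t-conorm [max(a, b)]: 0.50

0.50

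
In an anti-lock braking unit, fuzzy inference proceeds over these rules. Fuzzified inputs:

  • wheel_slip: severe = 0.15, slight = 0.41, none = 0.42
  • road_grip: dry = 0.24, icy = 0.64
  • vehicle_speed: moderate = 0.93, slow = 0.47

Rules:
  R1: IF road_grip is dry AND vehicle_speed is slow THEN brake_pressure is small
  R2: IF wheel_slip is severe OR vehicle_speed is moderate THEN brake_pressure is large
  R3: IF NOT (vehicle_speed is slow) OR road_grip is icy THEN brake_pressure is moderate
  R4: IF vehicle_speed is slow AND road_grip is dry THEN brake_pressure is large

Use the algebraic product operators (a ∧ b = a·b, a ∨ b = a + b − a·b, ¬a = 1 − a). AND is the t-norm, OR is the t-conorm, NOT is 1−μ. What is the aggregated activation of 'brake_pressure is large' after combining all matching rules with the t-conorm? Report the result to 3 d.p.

R1: dry=0.24, slow=0.47; AND[a·b] → w = 0.1128
R2: severe=0.15, moderate=0.93; OR[a + b − a·b] → w = 0.9405
R3: ¬slow=1−0.47=0.53, icy=0.64; OR[a + b − a·b] → w = 0.8308
R4: slow=0.47, dry=0.24; AND[a·b] → w = 0.1128
Rules with consequent 'large': {R2, R4} → strengths 0.9405, 0.1128
Aggregate via t-conorm [a + b − a·b]: 0.9472

0.947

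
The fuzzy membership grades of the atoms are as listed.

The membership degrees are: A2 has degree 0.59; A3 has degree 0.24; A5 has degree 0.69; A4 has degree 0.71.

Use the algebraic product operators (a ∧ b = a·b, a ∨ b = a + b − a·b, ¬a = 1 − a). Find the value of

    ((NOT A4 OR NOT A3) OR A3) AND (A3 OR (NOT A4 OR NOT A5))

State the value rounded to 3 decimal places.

NOT A4 = 1 − 0.7100 = 0.2900
NOT A3 = 1 − 0.2400 = 0.7600
NOT A4 OR NOT A3 = a + b − a·b on (0.2900, 0.7600) = 0.8296
(NOT A4 OR NOT A3) OR A3 = a + b − a·b on (0.8296, 0.2400) = 0.8705
NOT A4 = 1 − 0.7100 = 0.2900
NOT A5 = 1 − 0.6900 = 0.3100
NOT A4 OR NOT A5 = a + b − a·b on (0.2900, 0.3100) = 0.5101
A3 OR (NOT A4 OR NOT A5) = a + b − a·b on (0.2400, 0.5101) = 0.6277
((NOT A4 OR NOT A3) OR A3) AND (A3 OR (NOT A4 OR NOT A5)) = a·b on (0.8705, 0.6277) = 0.5464

0.546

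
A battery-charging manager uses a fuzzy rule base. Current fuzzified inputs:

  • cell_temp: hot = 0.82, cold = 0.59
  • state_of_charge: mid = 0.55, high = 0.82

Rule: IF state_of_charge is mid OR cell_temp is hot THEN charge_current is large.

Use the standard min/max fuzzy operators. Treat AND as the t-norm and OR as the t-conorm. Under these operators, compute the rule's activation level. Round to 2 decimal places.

0.82

firing strength: mid=0.55, hot=0.82; OR[max(a, b)] → w = 0.82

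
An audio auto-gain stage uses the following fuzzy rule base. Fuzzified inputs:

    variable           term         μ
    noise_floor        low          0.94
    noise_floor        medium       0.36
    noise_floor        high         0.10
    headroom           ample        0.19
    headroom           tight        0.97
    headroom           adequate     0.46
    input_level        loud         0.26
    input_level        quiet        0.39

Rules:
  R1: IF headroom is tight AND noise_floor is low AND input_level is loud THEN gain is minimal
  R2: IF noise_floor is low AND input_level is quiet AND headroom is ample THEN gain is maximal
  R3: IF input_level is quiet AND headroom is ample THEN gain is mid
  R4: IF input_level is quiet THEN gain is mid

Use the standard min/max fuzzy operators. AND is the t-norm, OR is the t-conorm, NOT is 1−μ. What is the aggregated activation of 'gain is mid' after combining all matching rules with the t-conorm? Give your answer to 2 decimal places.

R1: tight=0.97, low=0.94, loud=0.26; AND[min(a, b)] → w = 0.26
R2: low=0.94, quiet=0.39, ample=0.19; AND[min(a, b)] → w = 0.19
R3: quiet=0.39, ample=0.19; AND[min(a, b)] → w = 0.19
R4: quiet=0.39 → w = 0.39
Rules with consequent 'mid': {R3, R4} → strengths 0.19, 0.39
Aggregate via t-conorm [max(a, b)]: 0.39

0.39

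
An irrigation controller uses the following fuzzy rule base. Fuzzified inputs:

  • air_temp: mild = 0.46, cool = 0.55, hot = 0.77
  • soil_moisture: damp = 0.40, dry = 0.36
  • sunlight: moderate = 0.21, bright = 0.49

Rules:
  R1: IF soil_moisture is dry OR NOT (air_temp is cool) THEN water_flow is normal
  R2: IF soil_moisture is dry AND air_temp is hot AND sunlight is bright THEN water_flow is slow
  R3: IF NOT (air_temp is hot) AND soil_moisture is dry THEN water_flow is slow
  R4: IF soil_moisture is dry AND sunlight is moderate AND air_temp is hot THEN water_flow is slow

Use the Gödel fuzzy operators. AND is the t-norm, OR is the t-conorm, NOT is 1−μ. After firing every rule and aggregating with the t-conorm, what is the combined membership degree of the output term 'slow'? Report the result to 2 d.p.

R1: dry=0.36, ¬cool=1−0.55=0.45; OR[max(a, b)] → w = 0.45
R2: dry=0.36, hot=0.77, bright=0.49; AND[min(a, b)] → w = 0.36
R3: ¬hot=1−0.77=0.23, dry=0.36; AND[min(a, b)] → w = 0.23
R4: dry=0.36, moderate=0.21, hot=0.77; AND[min(a, b)] → w = 0.21
Rules with consequent 'slow': {R2, R3, R4} → strengths 0.36, 0.23, 0.21
Aggregate via t-conorm [max(a, b)]: 0.36

0.36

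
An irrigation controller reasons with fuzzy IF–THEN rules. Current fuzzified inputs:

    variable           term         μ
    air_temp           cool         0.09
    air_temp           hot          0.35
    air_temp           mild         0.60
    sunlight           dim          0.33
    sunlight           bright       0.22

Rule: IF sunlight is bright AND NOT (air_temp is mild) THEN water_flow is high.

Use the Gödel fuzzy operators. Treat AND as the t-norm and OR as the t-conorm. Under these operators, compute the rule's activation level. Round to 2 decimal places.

0.22

firing strength: bright=0.22, ¬mild=1−0.60=0.40; AND[min(a, b)] → w = 0.22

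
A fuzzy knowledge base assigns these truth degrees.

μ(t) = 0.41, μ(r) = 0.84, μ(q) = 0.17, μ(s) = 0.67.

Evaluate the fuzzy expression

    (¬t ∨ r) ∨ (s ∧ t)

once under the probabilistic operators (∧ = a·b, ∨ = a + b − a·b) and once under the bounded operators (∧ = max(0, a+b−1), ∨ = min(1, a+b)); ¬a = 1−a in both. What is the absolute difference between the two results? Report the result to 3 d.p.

0.048

Under probabilistic:
  ¬t = 1 − 0.4100 = 0.5900
  ¬t ∨ r = a + b − a·b on (0.5900, 0.8400) = 0.9344
  s ∧ t = a·b on (0.6700, 0.4100) = 0.2747
  (¬t ∨ r) ∨ (s ∧ t) = a + b − a·b on (0.9344, 0.2747) = 0.9524
  → value = 0.9524
Under bounded:
  ¬t = 1 − 0.41 = 0.59
  ¬t ∨ r = min(1, a+b) on (0.59, 0.84) = 1.00
  s ∧ t = max(0, a+b−1) on (0.67, 0.41) = 0.08
  (¬t ∨ r) ∨ (s ∧ t) = min(1, a+b) on (1.00, 0.08) = 1.00
  → value = 1.0000
|0.9524 − 1.0000| = 0.048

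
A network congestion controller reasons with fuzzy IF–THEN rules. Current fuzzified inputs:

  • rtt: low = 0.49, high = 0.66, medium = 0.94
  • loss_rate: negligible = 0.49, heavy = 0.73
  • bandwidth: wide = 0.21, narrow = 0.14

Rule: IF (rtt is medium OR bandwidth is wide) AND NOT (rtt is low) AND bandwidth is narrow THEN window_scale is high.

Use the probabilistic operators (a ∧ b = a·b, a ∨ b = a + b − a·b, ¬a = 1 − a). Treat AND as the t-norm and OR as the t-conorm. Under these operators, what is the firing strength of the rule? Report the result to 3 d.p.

0.068

firing strength: (medium=0.94 OR wide=0.21) = 0.9526; AND[a·b] with ¬low=1−0.49=0.51, narrow=0.14 → w = 0.0680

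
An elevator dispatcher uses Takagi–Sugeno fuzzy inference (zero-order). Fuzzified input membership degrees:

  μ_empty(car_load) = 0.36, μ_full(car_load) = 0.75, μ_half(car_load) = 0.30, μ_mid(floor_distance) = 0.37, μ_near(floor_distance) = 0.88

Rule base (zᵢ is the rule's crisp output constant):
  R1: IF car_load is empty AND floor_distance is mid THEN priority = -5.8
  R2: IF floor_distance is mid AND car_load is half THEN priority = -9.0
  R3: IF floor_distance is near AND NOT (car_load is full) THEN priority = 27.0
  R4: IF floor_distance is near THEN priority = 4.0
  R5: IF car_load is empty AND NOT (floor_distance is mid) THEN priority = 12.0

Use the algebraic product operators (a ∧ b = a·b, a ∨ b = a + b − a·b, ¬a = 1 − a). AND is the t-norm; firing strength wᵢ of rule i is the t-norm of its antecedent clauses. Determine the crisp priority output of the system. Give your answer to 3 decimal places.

R1 (z=-5.8): empty=0.36, mid=0.37; AND[a·b] → w = 0.1332
R2 (z=-9.0): mid=0.37, half=0.30; AND[a·b] → w = 0.1110
R3 (z=27.0): near=0.88, ¬full=1−0.75=0.25; AND[a·b] → w = 0.2200
R4 (z=4.0): near=0.88 → w = 0.8800
R5 (z=12.0): empty=0.36, ¬mid=1−0.37=0.63; AND[a·b] → w = 0.2268
Weighted average = (0.1332·-5.8 + 0.1110·-9.0 + 0.2200·27.0 + 0.8800·4.0 + 0.2268·12.0) / (0.1332 + 0.1110 + 0.2200 + 0.8800 + 0.2268)
  = 10.4100 / 1.5710 = 6.626

6.626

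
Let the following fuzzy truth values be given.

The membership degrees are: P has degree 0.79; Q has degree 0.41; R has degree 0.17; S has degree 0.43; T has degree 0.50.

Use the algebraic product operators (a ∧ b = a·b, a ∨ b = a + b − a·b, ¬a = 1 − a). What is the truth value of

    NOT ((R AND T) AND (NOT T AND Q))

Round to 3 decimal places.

R AND T = a·b on (0.1700, 0.5000) = 0.0850
NOT T = 1 − 0.5000 = 0.5000
NOT T AND Q = a·b on (0.5000, 0.4100) = 0.2050
(R AND T) AND (NOT T AND Q) = a·b on (0.0850, 0.2050) = 0.0174
NOT ((R AND T) AND (NOT T AND Q)) = 1 − 0.0174 = 0.9826

0.983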